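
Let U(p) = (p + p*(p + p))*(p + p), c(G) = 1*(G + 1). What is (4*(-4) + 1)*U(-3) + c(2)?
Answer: 1353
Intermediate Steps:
c(G) = 1 + G (c(G) = 1*(1 + G) = 1 + G)
U(p) = 2*p*(p + 2*p²) (U(p) = (p + p*(2*p))*(2*p) = (p + 2*p²)*(2*p) = 2*p*(p + 2*p²))
(4*(-4) + 1)*U(-3) + c(2) = (4*(-4) + 1)*((-3)²*(2 + 4*(-3))) + (1 + 2) = (-16 + 1)*(9*(2 - 12)) + 3 = -135*(-10) + 3 = -15*(-90) + 3 = 1350 + 3 = 1353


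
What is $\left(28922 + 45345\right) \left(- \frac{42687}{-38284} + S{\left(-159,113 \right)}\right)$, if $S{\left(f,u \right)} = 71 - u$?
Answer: $- \frac{6837985491}{2252} \approx -3.0364 \cdot 10^{6}$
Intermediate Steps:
$\left(28922 + 45345\right) \left(- \frac{42687}{-38284} + S{\left(-159,113 \right)}\right) = \left(28922 + 45345\right) \left(- \frac{42687}{-38284} + \left(71 - 113\right)\right) = 74267 \left(\left(-42687\right) \left(- \frac{1}{38284}\right) + \left(71 - 113\right)\right) = 74267 \left(\frac{2511}{2252} - 42\right) = 74267 \left(- \frac{92073}{2252}\right) = - \frac{6837985491}{2252}$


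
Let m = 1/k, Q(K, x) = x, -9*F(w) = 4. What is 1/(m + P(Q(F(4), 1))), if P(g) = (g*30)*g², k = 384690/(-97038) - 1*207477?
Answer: 3355589636/100667672907 ≈ 0.033333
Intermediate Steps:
F(w) = -4/9 (F(w) = -⅑*4 = -4/9)
k = -3355589636/16173 (k = 384690*(-1/97038) - 207477 = -64115/16173 - 207477 = -3355589636/16173 ≈ -2.0748e+5)
P(g) = 30*g³ (P(g) = (30*g)*g² = 30*g³)
m = -16173/3355589636 (m = 1/(-3355589636/16173) = -16173/3355589636 ≈ -4.8197e-6)
1/(m + P(Q(F(4), 1))) = 1/(-16173/3355589636 + 30*1³) = 1/(-16173/3355589636 + 30*1) = 1/(-16173/3355589636 + 30) = 1/(100667672907/3355589636) = 3355589636/100667672907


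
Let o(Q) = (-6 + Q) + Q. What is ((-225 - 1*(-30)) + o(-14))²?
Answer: 52441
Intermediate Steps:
o(Q) = -6 + 2*Q
((-225 - 1*(-30)) + o(-14))² = ((-225 - 1*(-30)) + (-6 + 2*(-14)))² = ((-225 + 30) + (-6 - 28))² = (-195 - 34)² = (-229)² = 52441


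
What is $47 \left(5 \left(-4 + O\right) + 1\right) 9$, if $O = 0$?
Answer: $-8037$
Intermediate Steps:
$47 \left(5 \left(-4 + O\right) + 1\right) 9 = 47 \left(5 \left(-4 + 0\right) + 1\right) 9 = 47 \left(5 \left(-4\right) + 1\right) 9 = 47 \left(-20 + 1\right) 9 = 47 \left(-19\right) 9 = \left(-893\right) 9 = -8037$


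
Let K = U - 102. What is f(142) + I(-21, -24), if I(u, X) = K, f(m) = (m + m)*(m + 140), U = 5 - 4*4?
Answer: 79975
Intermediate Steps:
U = -11 (U = 5 - 16 = -11)
f(m) = 2*m*(140 + m) (f(m) = (2*m)*(140 + m) = 2*m*(140 + m))
K = -113 (K = -11 - 102 = -113)
I(u, X) = -113
f(142) + I(-21, -24) = 2*142*(140 + 142) - 113 = 2*142*282 - 113 = 80088 - 113 = 79975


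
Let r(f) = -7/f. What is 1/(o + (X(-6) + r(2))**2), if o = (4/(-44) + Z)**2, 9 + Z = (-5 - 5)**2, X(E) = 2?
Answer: 484/4001089 ≈ 0.00012097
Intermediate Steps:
Z = 91 (Z = -9 + (-5 - 5)**2 = -9 + (-10)**2 = -9 + 100 = 91)
o = 1000000/121 (o = (4/(-44) + 91)**2 = (4*(-1/44) + 91)**2 = (-1/11 + 91)**2 = (1000/11)**2 = 1000000/121 ≈ 8264.5)
1/(o + (X(-6) + r(2))**2) = 1/(1000000/121 + (2 - 7/2)**2) = 1/(1000000/121 + (-3/2)**2) = 1/(1000000/121 + 9/4) = 1/(4001089/484) = 484/4001089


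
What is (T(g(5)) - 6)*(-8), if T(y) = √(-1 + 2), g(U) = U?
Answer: 40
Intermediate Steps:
T(y) = 1 (T(y) = √1 = 1)
(T(g(5)) - 6)*(-8) = (1 - 6)*(-8) = -5*(-8) = 40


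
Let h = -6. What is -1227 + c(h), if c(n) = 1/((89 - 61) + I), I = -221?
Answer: -236812/193 ≈ -1227.0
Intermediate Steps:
c(n) = -1/193 (c(n) = 1/((89 - 61) - 221) = 1/(28 - 221) = 1/(-193) = -1/193)
-1227 + c(h) = -1227 - 1/193 = -236812/193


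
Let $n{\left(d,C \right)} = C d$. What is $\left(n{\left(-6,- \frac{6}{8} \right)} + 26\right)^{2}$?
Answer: $\frac{3721}{4} \approx 930.25$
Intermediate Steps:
$\left(n{\left(-6,- \frac{6}{8} \right)} + 26\right)^{2} = \left(- \frac{6}{8} \left(-6\right) + 26\right)^{2} = \left(\left(-6\right) \frac{1}{8} \left(-6\right) + 26\right)^{2} = \left(\left(- \frac{3}{4}\right) \left(-6\right) + 26\right)^{2} = \left(\frac{9}{2} + 26\right)^{2} = \left(\frac{61}{2}\right)^{2} = \frac{3721}{4}$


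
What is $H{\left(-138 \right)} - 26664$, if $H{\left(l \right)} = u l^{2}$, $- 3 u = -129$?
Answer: $792228$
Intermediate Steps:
$u = 43$ ($u = \left(- \frac{1}{3}\right) \left(-129\right) = 43$)
$H{\left(l \right)} = 43 l^{2}$
$H{\left(-138 \right)} - 26664 = 43 \left(-138\right)^{2} - 26664 = 43 \cdot 19044 - 26664 = 818892 - 26664 = 792228$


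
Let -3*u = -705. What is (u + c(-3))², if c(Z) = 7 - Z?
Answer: 60025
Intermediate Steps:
u = 235 (u = -⅓*(-705) = 235)
(u + c(-3))² = (235 + (7 - 1*(-3)))² = (235 + (7 + 3))² = (235 + 10)² = 245² = 60025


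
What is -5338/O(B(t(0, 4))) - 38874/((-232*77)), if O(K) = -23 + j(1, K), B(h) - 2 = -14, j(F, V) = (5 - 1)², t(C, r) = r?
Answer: 620975/812 ≈ 764.75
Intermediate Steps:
j(F, V) = 16 (j(F, V) = 4² = 16)
B(h) = -12 (B(h) = 2 - 14 = -12)
O(K) = -7 (O(K) = -23 + 16 = -7)
-5338/O(B(t(0, 4))) - 38874/((-232*77)) = -5338/(-7) - 38874/((-232*77)) = -5338*(-⅐) - 38874/(-17864) = 5338/7 - 38874*(-1/17864) = 5338/7 + 1767/812 = 620975/812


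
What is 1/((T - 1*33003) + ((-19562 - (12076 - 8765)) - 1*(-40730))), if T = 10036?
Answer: -1/5110 ≈ -0.00019569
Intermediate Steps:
1/((T - 1*33003) + ((-19562 - (12076 - 8765)) - 1*(-40730))) = 1/((10036 - 1*33003) + ((-19562 - (12076 - 8765)) - 1*(-40730))) = 1/((10036 - 33003) + ((-19562 - 1*3311) + 40730)) = 1/(-22967 + ((-19562 - 3311) + 40730)) = 1/(-22967 + (-22873 + 40730)) = 1/(-22967 + 17857) = 1/(-5110) = -1/5110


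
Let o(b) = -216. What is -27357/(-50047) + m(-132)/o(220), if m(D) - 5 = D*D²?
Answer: 115112157373/10810152 ≈ 10649.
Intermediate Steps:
m(D) = 5 + D³ (m(D) = 5 + D*D² = 5 + D³)
-27357/(-50047) + m(-132)/o(220) = -27357/(-50047) + (5 + (-132)³)/(-216) = -27357*(-1/50047) + (5 - 2299968)*(-1/216) = 27357/50047 - 2299963*(-1/216) = 27357/50047 + 2299963/216 = 115112157373/10810152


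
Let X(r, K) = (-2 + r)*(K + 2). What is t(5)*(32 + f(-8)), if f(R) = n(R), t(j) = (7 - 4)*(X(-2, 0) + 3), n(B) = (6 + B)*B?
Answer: -720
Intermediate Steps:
n(B) = B*(6 + B)
X(r, K) = (-2 + r)*(2 + K)
t(j) = -15 (t(j) = (7 - 4)*((-4 - 2*0 + 2*(-2) + 0*(-2)) + 3) = 3*((-4 + 0 - 4 + 0) + 3) = 3*(-8 + 3) = 3*(-5) = -15)
f(R) = R*(6 + R)
t(5)*(32 + f(-8)) = -15*(32 - 8*(6 - 8)) = -15*(32 - 8*(-2)) = -15*(32 + 16) = -15*48 = -720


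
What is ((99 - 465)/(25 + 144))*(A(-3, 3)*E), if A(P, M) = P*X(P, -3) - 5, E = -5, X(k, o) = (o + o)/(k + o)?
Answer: -14640/169 ≈ -86.627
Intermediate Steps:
X(k, o) = 2*o/(k + o) (X(k, o) = (2*o)/(k + o) = 2*o/(k + o))
A(P, M) = -5 - 6*P/(-3 + P) (A(P, M) = P*(2*(-3)/(P - 3)) - 5 = P*(2*(-3)/(-3 + P)) - 5 = P*(-6/(-3 + P)) - 5 = -6*P/(-3 + P) - 5 = -5 - 6*P/(-3 + P))
((99 - 465)/(25 + 144))*(A(-3, 3)*E) = ((99 - 465)/(25 + 144))*(((15 - 11*(-3))/(-3 - 3))*(-5)) = (-366/169)*(((15 + 33)/(-6))*(-5)) = (-366*1/169)*(-1/6*48*(-5)) = -(-2928)*(-5)/169 = -366/169*40 = -14640/169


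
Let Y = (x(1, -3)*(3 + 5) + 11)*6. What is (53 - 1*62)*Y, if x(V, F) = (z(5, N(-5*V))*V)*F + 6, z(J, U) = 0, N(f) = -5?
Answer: -3186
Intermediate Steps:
x(V, F) = 6 (x(V, F) = (0*V)*F + 6 = 0*F + 6 = 0 + 6 = 6)
Y = 354 (Y = (6*(3 + 5) + 11)*6 = (6*8 + 11)*6 = (48 + 11)*6 = 59*6 = 354)
(53 - 1*62)*Y = (53 - 1*62)*354 = (53 - 62)*354 = -9*354 = -3186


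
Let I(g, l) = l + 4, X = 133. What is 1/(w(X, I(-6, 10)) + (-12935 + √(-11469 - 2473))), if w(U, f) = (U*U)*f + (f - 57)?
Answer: 117334/27534542083 - I*√13942/55069084166 ≈ 4.2613e-6 - 2.1441e-9*I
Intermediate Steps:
I(g, l) = 4 + l
w(U, f) = -57 + f + f*U² (w(U, f) = U²*f + (-57 + f) = f*U² + (-57 + f) = -57 + f + f*U²)
1/(w(X, I(-6, 10)) + (-12935 + √(-11469 - 2473))) = 1/((-57 + (4 + 10) + (4 + 10)*133²) + (-12935 + √(-11469 - 2473))) = 1/((-57 + 14 + 14*17689) + (-12935 + √(-13942))) = 1/((-57 + 14 + 247646) + (-12935 + I*√13942)) = 1/(247603 + (-12935 + I*√13942)) = 1/(234668 + I*√13942)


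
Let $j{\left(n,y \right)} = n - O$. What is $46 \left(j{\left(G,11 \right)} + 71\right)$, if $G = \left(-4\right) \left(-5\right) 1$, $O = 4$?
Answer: $4002$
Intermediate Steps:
$G = 20$ ($G = 20 \cdot 1 = 20$)
$j{\left(n,y \right)} = -4 + n$ ($j{\left(n,y \right)} = n - 4 = -4 + n$)
$46 \left(j{\left(G,11 \right)} + 71\right) = 46 \left(\left(-4 + 20\right) + 71\right) = 46 \left(16 + 71\right) = 46 \cdot 87 = 4002$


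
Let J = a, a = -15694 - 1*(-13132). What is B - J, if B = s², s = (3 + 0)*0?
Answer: 2562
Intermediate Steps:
a = -2562 (a = -15694 + 13132 = -2562)
s = 0 (s = 3*0 = 0)
J = -2562
B = 0 (B = 0² = 0)
B - J = 0 - 1*(-2562) = 0 + 2562 = 2562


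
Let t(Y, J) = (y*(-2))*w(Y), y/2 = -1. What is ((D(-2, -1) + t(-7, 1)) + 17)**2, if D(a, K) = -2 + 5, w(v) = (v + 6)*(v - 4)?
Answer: 4096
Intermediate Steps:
w(v) = (-4 + v)*(6 + v) (w(v) = (6 + v)*(-4 + v) = (-4 + v)*(6 + v))
y = -2 (y = 2*(-1) = -2)
D(a, K) = 3
t(Y, J) = -96 + 4*Y**2 + 8*Y (t(Y, J) = (-2*(-2))*(-24 + Y**2 + 2*Y) = 4*(-24 + Y**2 + 2*Y) = -96 + 4*Y**2 + 8*Y)
((D(-2, -1) + t(-7, 1)) + 17)**2 = ((3 + (-96 + 4*(-7)**2 + 8*(-7))) + 17)**2 = ((3 + (-96 + 4*49 - 56)) + 17)**2 = ((3 + (-96 + 196 - 56)) + 17)**2 = ((3 + 44) + 17)**2 = (47 + 17)**2 = 64**2 = 4096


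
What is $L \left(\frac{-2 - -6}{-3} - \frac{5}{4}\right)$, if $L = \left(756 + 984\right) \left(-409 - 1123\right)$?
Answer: $6886340$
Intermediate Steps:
$L = -2665680$ ($L = 1740 \left(-1532\right) = -2665680$)
$L \left(\frac{-2 - -6}{-3} - \frac{5}{4}\right) = - 2665680 \left(\frac{-2 - -6}{-3} - \frac{5}{4}\right) = - 2665680 \left(\left(-2 + 6\right) \left(- \frac{1}{3}\right) - \frac{5}{4}\right) = - 2665680 \left(4 \left(- \frac{1}{3}\right) - \frac{5}{4}\right) = - 2665680 \left(- \frac{4}{3} - \frac{5}{4}\right) = \left(-2665680\right) \left(- \frac{31}{12}\right) = 6886340$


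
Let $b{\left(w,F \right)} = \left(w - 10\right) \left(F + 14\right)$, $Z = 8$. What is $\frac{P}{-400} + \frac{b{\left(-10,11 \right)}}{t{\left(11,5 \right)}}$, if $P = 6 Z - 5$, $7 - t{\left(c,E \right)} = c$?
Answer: $\frac{49957}{400} \approx 124.89$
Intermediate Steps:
$t{\left(c,E \right)} = 7 - c$
$P = 43$ ($P = 6 \cdot 8 - 5 = 48 - 5 = 43$)
$b{\left(w,F \right)} = \left(-10 + w\right) \left(14 + F\right)$
$\frac{P}{-400} + \frac{b{\left(-10,11 \right)}}{t{\left(11,5 \right)}} = \frac{43}{-400} + \frac{-140 - 110 + 14 \left(-10\right) + 11 \left(-10\right)}{7 - 11} = 43 \left(- \frac{1}{400}\right) + \frac{-140 - 110 - 140 - 110}{7 - 11} = - \frac{43}{400} - \frac{500}{-4} = - \frac{43}{400} - -125 = - \frac{43}{400} + 125 = \frac{49957}{400}$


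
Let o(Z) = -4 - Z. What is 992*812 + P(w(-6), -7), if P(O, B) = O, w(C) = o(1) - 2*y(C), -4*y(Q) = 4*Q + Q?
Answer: 805484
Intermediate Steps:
y(Q) = -5*Q/4 (y(Q) = -(4*Q + Q)/4 = -5*Q/4)
w(C) = -5 + 5*C/2 (w(C) = (-4 - 1*1) - (-5)*C/2 = (-4 - 1) + 5*C/2 = -5 + 5*C/2)
992*812 + P(w(-6), -7) = 992*812 + (-5 + (5/2)*(-6)) = 805504 + (-5 - 15) = 805504 - 20 = 805484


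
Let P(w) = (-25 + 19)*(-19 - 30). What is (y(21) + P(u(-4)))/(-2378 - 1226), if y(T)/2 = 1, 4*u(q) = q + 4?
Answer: -74/901 ≈ -0.082131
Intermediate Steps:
u(q) = 1 + q/4 (u(q) = (q + 4)/4 = (4 + q)/4 = 1 + q/4)
y(T) = 2 (y(T) = 2*1 = 2)
P(w) = 294 (P(w) = -6*(-49) = 294)
(y(21) + P(u(-4)))/(-2378 - 1226) = (2 + 294)/(-2378 - 1226) = 296/(-3604) = 296*(-1/3604) = -74/901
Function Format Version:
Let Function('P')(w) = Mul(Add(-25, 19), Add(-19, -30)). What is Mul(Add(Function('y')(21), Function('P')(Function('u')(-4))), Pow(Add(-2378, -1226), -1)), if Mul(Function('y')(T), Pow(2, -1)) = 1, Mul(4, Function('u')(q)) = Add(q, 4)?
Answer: Rational(-74, 901) ≈ -0.082131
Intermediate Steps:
Function('u')(q) = Add(1, Mul(Rational(1, 4), q)) (Function('u')(q) = Mul(Rational(1, 4), Add(q, 4)) = Mul(Rational(1, 4), Add(4, q)) = Add(1, Mul(Rational(1, 4), q)))
Function('y')(T) = 2 (Function('y')(T) = Mul(2, 1) = 2)
Function('P')(w) = 294 (Function('P')(w) = Mul(-6, -49) = 294)
Mul(Add(Function('y')(21), Function('P')(Function('u')(-4))), Pow(Add(-2378, -1226), -1)) = Mul(Add(2, 294), Pow(Add(-2378, -1226), -1)) = Mul(296, Pow(-3604, -1)) = Mul(296, Rational(-1, 3604)) = Rational(-74, 901)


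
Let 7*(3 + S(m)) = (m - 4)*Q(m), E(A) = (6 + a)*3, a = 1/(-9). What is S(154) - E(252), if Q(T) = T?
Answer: 9838/3 ≈ 3279.3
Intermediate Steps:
a = -⅑ ≈ -0.11111
E(A) = 53/3 (E(A) = (6 - ⅑)*3 = (53/9)*3 = 53/3)
S(m) = -3 + m*(-4 + m)/7 (S(m) = -3 + ((m - 4)*m)/7 = -3 + ((-4 + m)*m)/7 = -3 + (m*(-4 + m))/7 = -3 + m*(-4 + m)/7)
S(154) - E(252) = (-3 - 4/7*154 + (⅐)*154²) - 1*53/3 = (-3 - 88 + (⅐)*23716) - 53/3 = (-3 - 88 + 3388) - 53/3 = 3297 - 53/3 = 9838/3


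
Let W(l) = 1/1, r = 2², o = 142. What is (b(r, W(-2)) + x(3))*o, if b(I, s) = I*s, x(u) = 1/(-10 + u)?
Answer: 3834/7 ≈ 547.71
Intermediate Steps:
r = 4
W(l) = 1
(b(r, W(-2)) + x(3))*o = (4*1 + 1/(-10 + 3))*142 = (4 + 1/(-7))*142 = (4 - ⅐)*142 = (27/7)*142 = 3834/7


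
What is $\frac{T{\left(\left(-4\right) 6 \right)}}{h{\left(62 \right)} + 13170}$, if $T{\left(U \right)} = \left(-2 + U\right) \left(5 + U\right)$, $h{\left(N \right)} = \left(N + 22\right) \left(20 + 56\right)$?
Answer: $\frac{247}{9777} \approx 0.025263$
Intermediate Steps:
$h{\left(N \right)} = 1672 + 76 N$ ($h{\left(N \right)} = \left(22 + N\right) 76 = 1672 + 76 N$)
$\frac{T{\left(\left(-4\right) 6 \right)}}{h{\left(62 \right)} + 13170} = \frac{-10 + \left(\left(-4\right) 6\right)^{2} + 3 \left(\left(-4\right) 6\right)}{\left(1672 + 76 \cdot 62\right) + 13170} = \frac{-10 + \left(-24\right)^{2} + 3 \left(-24\right)}{\left(1672 + 4712\right) + 13170} = \frac{-10 + 576 - 72}{6384 + 13170} = \frac{494}{19554} = 494 \cdot \frac{1}{19554} = \frac{247}{9777}$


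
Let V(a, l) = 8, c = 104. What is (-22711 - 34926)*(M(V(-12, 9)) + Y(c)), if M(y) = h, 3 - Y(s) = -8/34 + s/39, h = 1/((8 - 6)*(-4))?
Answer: -10432297/408 ≈ -25569.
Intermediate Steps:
h = -⅛ (h = 1/(2*(-4)) = 1/(-8) = -⅛ ≈ -0.12500)
Y(s) = 55/17 - s/39 (Y(s) = 3 - (-8/34 + s/39) = 3 - (-8*1/34 + s*(1/39)) = 3 - (-4/17 + s/39) = 3 + (4/17 - s/39) = 55/17 - s/39)
M(y) = -⅛
(-22711 - 34926)*(M(V(-12, 9)) + Y(c)) = (-22711 - 34926)*(-⅛ + (55/17 - 1/39*104)) = -57637*(-⅛ + (55/17 - 8/3)) = -57637*(-⅛ + 29/51) = -57637*181/408 = -10432297/408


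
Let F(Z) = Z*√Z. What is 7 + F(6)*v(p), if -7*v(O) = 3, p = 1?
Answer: 7 - 18*√6/7 ≈ 0.70131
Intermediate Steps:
F(Z) = Z^(3/2)
v(O) = -3/7 (v(O) = -⅐*3 = -3/7)
7 + F(6)*v(p) = 7 + 6^(3/2)*(-3/7) = 7 + (6*√6)*(-3/7) = 7 - 18*√6/7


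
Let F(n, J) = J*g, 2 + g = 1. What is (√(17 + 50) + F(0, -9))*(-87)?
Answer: -783 - 87*√67 ≈ -1495.1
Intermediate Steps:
g = -1 (g = -2 + 1 = -1)
F(n, J) = -J (F(n, J) = J*(-1) = -J)
(√(17 + 50) + F(0, -9))*(-87) = (√(17 + 50) - 1*(-9))*(-87) = (√67 + 9)*(-87) = (9 + √67)*(-87) = -783 - 87*√67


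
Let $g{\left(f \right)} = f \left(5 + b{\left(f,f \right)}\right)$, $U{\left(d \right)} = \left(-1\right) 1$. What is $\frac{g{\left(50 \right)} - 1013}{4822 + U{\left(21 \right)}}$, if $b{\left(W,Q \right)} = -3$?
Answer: $- \frac{913}{4821} \approx -0.18938$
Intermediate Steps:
$U{\left(d \right)} = -1$
$g{\left(f \right)} = 2 f$ ($g{\left(f \right)} = f \left(5 - 3\right) = f 2 = 2 f$)
$\frac{g{\left(50 \right)} - 1013}{4822 + U{\left(21 \right)}} = \frac{2 \cdot 50 - 1013}{4822 - 1} = \frac{100 - 1013}{4821} = \left(-913\right) \frac{1}{4821} = - \frac{913}{4821}$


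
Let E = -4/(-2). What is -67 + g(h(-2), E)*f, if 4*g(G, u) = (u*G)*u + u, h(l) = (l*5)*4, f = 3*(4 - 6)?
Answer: 170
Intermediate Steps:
f = -6 (f = 3*(-2) = -6)
E = 2 (E = -4*(-½) = 2)
h(l) = 20*l (h(l) = (5*l)*4 = 20*l)
g(G, u) = u/4 + G*u²/4 (g(G, u) = ((u*G)*u + u)/4 = ((G*u)*u + u)/4 = (G*u² + u)/4 = (u + G*u²)/4 = u/4 + G*u²/4)
-67 + g(h(-2), E)*f = -67 + ((¼)*2*(1 + (20*(-2))*2))*(-6) = -67 + ((¼)*2*(1 - 40*2))*(-6) = -67 + ((¼)*2*(1 - 80))*(-6) = -67 + ((¼)*2*(-79))*(-6) = -67 - 79/2*(-6) = -67 + 237 = 170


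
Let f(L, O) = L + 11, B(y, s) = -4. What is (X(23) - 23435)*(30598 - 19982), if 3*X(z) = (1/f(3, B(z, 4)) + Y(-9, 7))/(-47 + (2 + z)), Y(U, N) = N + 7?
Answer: -57470079598/231 ≈ -2.4879e+8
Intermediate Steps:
Y(U, N) = 7 + N
f(L, O) = 11 + L
X(z) = 197/(42*(-45 + z)) (X(z) = ((1/(11 + 3) + (7 + 7))/(-47 + (2 + z)))/3 = ((1/14 + 14)/(-45 + z))/3 = (197/(14*(-45 + z)))/3 = 197/(42*(-45 + z)))
(X(23) - 23435)*(30598 - 19982) = (197/(42*(-45 + 23)) - 23435)*(30598 - 19982) = ((197/42)/(-22) - 23435)*10616 = ((197/42)*(-1/22) - 23435)*10616 = (-197/924 - 23435)*10616 = -21654137/924*10616 = -57470079598/231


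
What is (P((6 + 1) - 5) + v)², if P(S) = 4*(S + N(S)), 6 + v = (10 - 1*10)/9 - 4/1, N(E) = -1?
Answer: 36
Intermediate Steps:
v = -10 (v = -6 + ((10 - 1*10)/9 - 4/1) = -6 + ((10 - 10)*(⅑) - 4*1) = -6 + (0*(⅑) - 4) = -6 + (0 - 4) = -6 - 4 = -10)
P(S) = -4 + 4*S (P(S) = 4*(S - 1) = 4*(-1 + S) = -4 + 4*S)
(P((6 + 1) - 5) + v)² = ((-4 + 4*((6 + 1) - 5)) - 10)² = ((-4 + 4*(7 - 5)) - 10)² = ((-4 + 4*2) - 10)² = ((-4 + 8) - 10)² = (4 - 10)² = (-6)² = 36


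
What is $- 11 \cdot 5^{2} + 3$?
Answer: $-272$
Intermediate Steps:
$- 11 \cdot 5^{2} + 3 = \left(-11\right) 25 + 3 = -275 + 3 = -272$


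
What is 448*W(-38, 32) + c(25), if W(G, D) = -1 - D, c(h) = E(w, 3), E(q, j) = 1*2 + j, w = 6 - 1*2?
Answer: -14779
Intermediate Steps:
w = 4 (w = 6 - 2 = 4)
E(q, j) = 2 + j
c(h) = 5 (c(h) = 2 + 3 = 5)
448*W(-38, 32) + c(25) = 448*(-1 - 1*32) + 5 = 448*(-1 - 32) + 5 = 448*(-33) + 5 = -14784 + 5 = -14779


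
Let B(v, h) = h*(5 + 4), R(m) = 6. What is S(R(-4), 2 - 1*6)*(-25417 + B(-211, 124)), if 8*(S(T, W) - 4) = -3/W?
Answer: -3183431/32 ≈ -99482.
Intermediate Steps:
B(v, h) = 9*h (B(v, h) = h*9 = 9*h)
S(T, W) = 4 - 3/(8*W) (S(T, W) = 4 + (-3/W)/8 = 4 - 3/(8*W))
S(R(-4), 2 - 1*6)*(-25417 + B(-211, 124)) = (4 - 3/(8*(2 - 1*6)))*(-25417 + 9*124) = (4 - 3/(8*(2 - 6)))*(-25417 + 1116) = (4 - 3/8/(-4))*(-24301) = (4 - 3/8*(-¼))*(-24301) = (4 + 3/32)*(-24301) = (131/32)*(-24301) = -3183431/32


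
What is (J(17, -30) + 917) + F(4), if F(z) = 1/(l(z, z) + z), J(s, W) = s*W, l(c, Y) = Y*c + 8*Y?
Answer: 21165/52 ≈ 407.02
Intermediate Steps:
l(c, Y) = 8*Y + Y*c
J(s, W) = W*s
F(z) = 1/(z + z*(8 + z)) (F(z) = 1/(z*(8 + z) + z) = 1/(z + z*(8 + z)))
(J(17, -30) + 917) + F(4) = (-30*17 + 917) + 1/(4*(9 + 4)) = (-510 + 917) + (¼)/13 = 407 + (¼)*(1/13) = 407 + 1/52 = 21165/52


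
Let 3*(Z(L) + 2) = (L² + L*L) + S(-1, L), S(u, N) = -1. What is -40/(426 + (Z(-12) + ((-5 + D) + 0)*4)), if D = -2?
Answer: -24/295 ≈ -0.081356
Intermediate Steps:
Z(L) = -7/3 + 2*L²/3 (Z(L) = -2 + ((L² + L*L) - 1)/3 = -2 + ((L² + L²) - 1)/3 = -2 + (2*L² - 1)/3 = -2 + (-1 + 2*L²)/3 = -2 + (-⅓ + 2*L²/3) = -7/3 + 2*L²/3)
-40/(426 + (Z(-12) + ((-5 + D) + 0)*4)) = -40/(426 + ((-7/3 + (⅔)*(-12)²) + ((-5 - 2) + 0)*4)) = -40/(426 + ((-7/3 + (⅔)*144) + (-7 + 0)*4)) = -40/(426 + ((-7/3 + 96) - 7*4)) = -40/(426 + (281/3 - 28)) = -40/(426 + 197/3) = -40/1475/3 = -40*3/1475 = -24/295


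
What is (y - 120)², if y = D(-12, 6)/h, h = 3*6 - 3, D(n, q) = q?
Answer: 357604/25 ≈ 14304.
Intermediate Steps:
h = 15 (h = 18 - 3 = 15)
y = ⅖ (y = 6/15 = 6*(1/15) = ⅖ ≈ 0.40000)
(y - 120)² = (⅖ - 120)² = (-598/5)² = 357604/25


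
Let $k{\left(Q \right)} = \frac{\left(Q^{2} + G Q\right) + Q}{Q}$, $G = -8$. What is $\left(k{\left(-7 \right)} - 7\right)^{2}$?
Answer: $441$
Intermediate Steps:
$k{\left(Q \right)} = \frac{Q^{2} - 7 Q}{Q}$ ($k{\left(Q \right)} = \frac{\left(Q^{2} - 8 Q\right) + Q}{Q} = \frac{Q^{2} - 7 Q}{Q}$)
$\left(k{\left(-7 \right)} - 7\right)^{2} = \left(\left(-7 - 7\right) - 7\right)^{2} = \left(-14 - 7\right)^{2} = \left(-21\right)^{2} = 441$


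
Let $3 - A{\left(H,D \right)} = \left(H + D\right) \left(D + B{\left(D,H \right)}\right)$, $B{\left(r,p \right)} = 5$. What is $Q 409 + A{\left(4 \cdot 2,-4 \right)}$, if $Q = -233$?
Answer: $-95298$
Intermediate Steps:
$A{\left(H,D \right)} = 3 - \left(5 + D\right) \left(D + H\right)$ ($A{\left(H,D \right)} = 3 - \left(H + D\right) \left(D + 5\right) = 3 - \left(D + H\right) \left(5 + D\right) = 3 - \left(5 + D\right) \left(D + H\right)$)
$Q 409 + A{\left(4 \cdot 2,-4 \right)} = \left(-233\right) 409 - \left(-7 + 4 \cdot 2\right) = -95297 - \left(33 - 32\right) = -95297 + \left(3 - 16 + 20 - 40 + 32\right) = -95297 - 1 = -95298$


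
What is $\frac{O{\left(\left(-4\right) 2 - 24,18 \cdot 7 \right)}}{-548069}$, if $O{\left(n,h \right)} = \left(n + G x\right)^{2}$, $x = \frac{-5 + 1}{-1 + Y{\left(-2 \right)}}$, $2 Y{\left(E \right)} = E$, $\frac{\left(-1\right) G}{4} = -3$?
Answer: $- \frac{64}{548069} \approx -0.00011677$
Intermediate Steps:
$G = 12$ ($G = \left(-4\right) \left(-3\right) = 12$)
$Y{\left(E \right)} = \frac{E}{2}$
$x = 2$ ($x = \frac{-5 + 1}{-1 + \frac{1}{2} \left(-2\right)} = - \frac{4}{-1 - 1} = - \frac{4}{-2} = \left(-4\right) \left(- \frac{1}{2}\right) = 2$)
$O{\left(n,h \right)} = \left(24 + n\right)^{2}$ ($O{\left(n,h \right)} = \left(n + 12 \cdot 2\right)^{2} = \left(n + 24\right)^{2} = \left(24 + n\right)^{2}$)
$\frac{O{\left(\left(-4\right) 2 - 24,18 \cdot 7 \right)}}{-548069} = \frac{\left(24 - 32\right)^{2}}{-548069} = \left(24 - 32\right)^{2} \left(- \frac{1}{548069}\right) = \left(-8\right)^{2} \left(- \frac{1}{548069}\right) = 64 \left(- \frac{1}{548069}\right) = - \frac{64}{548069}$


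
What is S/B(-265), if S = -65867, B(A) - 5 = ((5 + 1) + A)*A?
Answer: -65867/68640 ≈ -0.95960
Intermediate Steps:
B(A) = 5 + A*(6 + A) (B(A) = 5 + ((5 + 1) + A)*A = 5 + (6 + A)*A = 5 + A*(6 + A))
S/B(-265) = -65867/(5 + (-265)² + 6*(-265)) = -65867/(5 + 70225 - 1590) = -65867/68640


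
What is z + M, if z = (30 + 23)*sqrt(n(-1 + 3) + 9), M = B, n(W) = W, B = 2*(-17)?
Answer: -34 + 53*sqrt(11) ≈ 141.78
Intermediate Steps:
B = -34
M = -34
z = 53*sqrt(11) (z = (30 + 23)*sqrt((-1 + 3) + 9) = 53*sqrt(2 + 9) = 53*sqrt(11) ≈ 175.78)
z + M = 53*sqrt(11) - 34 = -34 + 53*sqrt(11)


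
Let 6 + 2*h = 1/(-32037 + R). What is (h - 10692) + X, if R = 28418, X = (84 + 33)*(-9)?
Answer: -85032025/7238 ≈ -11748.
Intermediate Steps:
X = -1053 (X = 117*(-9) = -1053)
h = -21715/7238 (h = -3 + 1/(2*(-32037 + 28418)) = -3 + (½)/(-3619) = -3 + (½)*(-1/3619) = -3 - 1/7238 = -21715/7238 ≈ -3.0001)
(h - 10692) + X = (-21715/7238 - 10692) - 1053 = -77410411/7238 - 1053 = -85032025/7238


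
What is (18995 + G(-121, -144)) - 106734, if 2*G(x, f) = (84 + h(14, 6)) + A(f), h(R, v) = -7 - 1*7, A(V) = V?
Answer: -87776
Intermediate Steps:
h(R, v) = -14 (h(R, v) = -7 - 7 = -14)
G(x, f) = 35 + f/2 (G(x, f) = ((84 - 14) + f)/2 = (70 + f)/2 = 35 + f/2)
(18995 + G(-121, -144)) - 106734 = (18995 + (35 + (1/2)*(-144))) - 106734 = (18995 + (35 - 72)) - 106734 = (18995 - 37) - 106734 = 18958 - 106734 = -87776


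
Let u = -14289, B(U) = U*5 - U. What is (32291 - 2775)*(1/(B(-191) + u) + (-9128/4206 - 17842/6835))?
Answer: -30531537746995348/216371897265 ≈ -1.4111e+5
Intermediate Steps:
B(U) = 4*U (B(U) = 5*U - U = 4*U)
(32291 - 2775)*(1/(B(-191) + u) + (-9128/4206 - 17842/6835)) = (32291 - 2775)*(1/(4*(-191) - 14289) + (-9128/4206 - 17842/6835)) = 29516*(1/(-764 - 14289) + (-9128*1/4206 - 17842*1/6835)) = 29516*(1/(-15053) + (-4564/2103 - 17842/6835)) = 29516*(-1/15053 - 68716666/14374005) = 29516*(-1034406347303/216371897265) = -30531537746995348/216371897265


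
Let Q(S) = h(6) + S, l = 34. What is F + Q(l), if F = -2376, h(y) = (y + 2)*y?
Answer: -2294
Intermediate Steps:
h(y) = y*(2 + y) (h(y) = (2 + y)*y = y*(2 + y))
Q(S) = 48 + S (Q(S) = 6*(2 + 6) + S = 6*8 + S = 48 + S)
F + Q(l) = -2376 + (48 + 34) = -2376 + 82 = -2294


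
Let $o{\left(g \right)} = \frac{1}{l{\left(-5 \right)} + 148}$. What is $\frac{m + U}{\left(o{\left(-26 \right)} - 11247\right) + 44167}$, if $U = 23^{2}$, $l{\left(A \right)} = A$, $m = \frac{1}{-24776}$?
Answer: $\frac{1874229929}{116634531336} \approx 0.016069$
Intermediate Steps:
$m = - \frac{1}{24776} \approx -4.0362 \cdot 10^{-5}$
$o{\left(g \right)} = \frac{1}{143}$ ($o{\left(g \right)} = \frac{1}{-5 + 148} = \frac{1}{143}$)
$U = 529$
$\frac{m + U}{\left(o{\left(-26 \right)} - 11247\right) + 44167} = \frac{- \frac{1}{24776} + 529}{\left(\frac{1}{143} - 11247\right) + 44167} = \frac{13106503}{24776 \left(\left(\frac{1}{143} - 11247\right) + 44167\right)} = \frac{13106503}{24776 \left(- \frac{1608320}{143} + 44167\right)} = \frac{13106503}{24776 \cdot \frac{4707561}{143}} = \frac{13106503}{24776} \cdot \frac{143}{4707561} = \frac{1874229929}{116634531336}$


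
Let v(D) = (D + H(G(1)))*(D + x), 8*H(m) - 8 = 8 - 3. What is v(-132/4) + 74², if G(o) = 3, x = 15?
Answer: 24163/4 ≈ 6040.8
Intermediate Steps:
H(m) = 13/8 (H(m) = 1 + (8 - 3)/8 = 1 + (⅛)*5 = 1 + 5/8 = 13/8)
v(D) = (15 + D)*(13/8 + D) (v(D) = (D + 13/8)*(D + 15) = (13/8 + D)*(15 + D) = (15 + D)*(13/8 + D))
v(-132/4) + 74² = (195/8 + (-132/4)² + 133*(-132/4)/8) + 74² = (195/8 + (-132*¼)² + 133*(-132*¼)/8) + 5476 = (195/8 + (-33)² + (133/8)*(-33)) + 5476 = (195/8 + 1089 - 4389/8) + 5476 = 2259/4 + 5476 = 24163/4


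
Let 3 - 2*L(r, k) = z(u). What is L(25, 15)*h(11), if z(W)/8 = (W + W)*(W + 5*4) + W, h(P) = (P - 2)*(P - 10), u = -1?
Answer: 2835/2 ≈ 1417.5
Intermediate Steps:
h(P) = (-10 + P)*(-2 + P) (h(P) = (-2 + P)*(-10 + P) = (-10 + P)*(-2 + P))
z(W) = 8*W + 16*W*(20 + W) (z(W) = 8*((W + W)*(W + 5*4) + W) = 8*((2*W)*(W + 20) + W) = 8*((2*W)*(20 + W) + W) = 8*(2*W*(20 + W) + W) = 8*(W + 2*W*(20 + W)) = 8*W + 16*W*(20 + W))
L(r, k) = 315/2 (L(r, k) = 3/2 - 4*(-1)*(41 + 2*(-1)) = 3/2 - 4*(-1)*(41 - 2) = 3/2 - 4*(-1)*39 = 3/2 - ½*(-312) = 3/2 + 156 = 315/2)
L(25, 15)*h(11) = 315*(20 + 11² - 12*11)/2 = 315*(20 + 121 - 132)/2 = (315/2)*9 = 2835/2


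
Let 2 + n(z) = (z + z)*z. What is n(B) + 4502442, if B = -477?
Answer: 4957498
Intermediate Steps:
n(z) = -2 + 2*z**2 (n(z) = -2 + (z + z)*z = -2 + (2*z)*z = -2 + 2*z**2)
n(B) + 4502442 = (-2 + 2*(-477)**2) + 4502442 = (-2 + 2*227529) + 4502442 = (-2 + 455058) + 4502442 = 455056 + 4502442 = 4957498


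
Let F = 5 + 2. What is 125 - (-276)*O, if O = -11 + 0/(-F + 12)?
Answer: -2911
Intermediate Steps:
F = 7
O = -11 (O = -11 + 0/(-1*7 + 12) = -11 + 0/(-7 + 12) = -11 + 0/5 = -11 + 0*(⅕) = -11 + 0 = -11)
125 - (-276)*O = 125 - (-276)*(-11) = 125 - 276*11 = 125 - 3036 = -2911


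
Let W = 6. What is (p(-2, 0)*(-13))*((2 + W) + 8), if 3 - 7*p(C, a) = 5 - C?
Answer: 832/7 ≈ 118.86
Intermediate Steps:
p(C, a) = -2/7 + C/7 (p(C, a) = 3/7 - (5 - C)/7 = 3/7 + (-5/7 + C/7) = -2/7 + C/7)
(p(-2, 0)*(-13))*((2 + W) + 8) = ((-2/7 + (⅐)*(-2))*(-13))*((2 + 6) + 8) = ((-2/7 - 2/7)*(-13))*(8 + 8) = -4/7*(-13)*16 = (52/7)*16 = 832/7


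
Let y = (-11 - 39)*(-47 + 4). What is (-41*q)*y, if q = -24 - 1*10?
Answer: 2997100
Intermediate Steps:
y = 2150 (y = -50*(-43) = 2150)
q = -34 (q = -24 - 10 = -34)
(-41*q)*y = -41*(-34)*2150 = 1394*2150 = 2997100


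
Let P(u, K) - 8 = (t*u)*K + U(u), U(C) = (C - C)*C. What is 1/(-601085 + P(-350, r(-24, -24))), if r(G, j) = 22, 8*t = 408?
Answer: -1/993777 ≈ -1.0063e-6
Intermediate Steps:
t = 51 (t = (1/8)*408 = 51)
U(C) = 0 (U(C) = 0*C = 0)
P(u, K) = 8 + 51*K*u (P(u, K) = 8 + ((51*u)*K + 0) = 8 + (51*K*u + 0) = 8 + 51*K*u)
1/(-601085 + P(-350, r(-24, -24))) = 1/(-601085 + (8 + 51*22*(-350))) = 1/(-601085 + (8 - 392700)) = 1/(-601085 - 392692) = 1/(-993777) = -1/993777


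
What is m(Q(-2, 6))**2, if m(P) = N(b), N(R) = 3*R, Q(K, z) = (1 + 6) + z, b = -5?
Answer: 225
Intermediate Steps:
Q(K, z) = 7 + z
m(P) = -15 (m(P) = 3*(-5) = -15)
m(Q(-2, 6))**2 = (-15)**2 = 225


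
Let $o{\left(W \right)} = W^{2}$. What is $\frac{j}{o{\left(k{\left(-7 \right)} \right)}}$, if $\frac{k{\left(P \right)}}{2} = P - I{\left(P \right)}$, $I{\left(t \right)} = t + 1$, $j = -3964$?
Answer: $-991$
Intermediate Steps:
$I{\left(t \right)} = 1 + t$
$k{\left(P \right)} = -2$ ($k{\left(P \right)} = 2 \left(P - \left(1 + P\right)\right) = 2 \left(-1\right) = -2$)
$\frac{j}{o{\left(k{\left(-7 \right)} \right)}} = - \frac{3964}{\left(-2\right)^{2}} = - \frac{3964}{4} = \left(-3964\right) \frac{1}{4} = -991$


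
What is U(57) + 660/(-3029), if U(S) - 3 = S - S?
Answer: 8427/3029 ≈ 2.7821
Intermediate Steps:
U(S) = 3 (U(S) = 3 + (S - S) = 3 + 0 = 3)
U(57) + 660/(-3029) = 3 + 660/(-3029) = 3 + 660*(-1/3029) = 3 - 660/3029 = 8427/3029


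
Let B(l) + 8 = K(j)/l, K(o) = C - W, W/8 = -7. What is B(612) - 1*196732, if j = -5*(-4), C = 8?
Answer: -30101204/153 ≈ -1.9674e+5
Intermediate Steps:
W = -56 (W = 8*(-7) = -56)
j = 20
K(o) = 64 (K(o) = 8 - 1*(-56) = 8 + 56 = 64)
B(l) = -8 + 64/l
B(612) - 1*196732 = (-8 + 64/612) - 1*196732 = (-8 + 64*(1/612)) - 196732 = (-8 + 16/153) - 196732 = -1208/153 - 196732 = -30101204/153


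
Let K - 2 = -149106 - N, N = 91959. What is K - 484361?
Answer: -725424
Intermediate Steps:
K = -241063 (K = 2 + (-149106 - 1*91959) = 2 + (-149106 - 91959) = 2 - 241065 = -241063)
K - 484361 = -241063 - 484361 = -725424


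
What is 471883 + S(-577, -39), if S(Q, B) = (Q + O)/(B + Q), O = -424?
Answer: 3775077/8 ≈ 4.7188e+5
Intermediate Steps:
S(Q, B) = (-424 + Q)/(B + Q) (S(Q, B) = (Q - 424)/(B + Q) = (-424 + Q)/(B + Q))
471883 + S(-577, -39) = 471883 + (-424 - 577)/(-39 - 577) = 471883 - 1001/(-616) = 471883 - 1/616*(-1001) = 471883 + 13/8 = 3775077/8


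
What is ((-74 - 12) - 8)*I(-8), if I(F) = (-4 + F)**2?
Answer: -13536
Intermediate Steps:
((-74 - 12) - 8)*I(-8) = ((-74 - 12) - 8)*(-4 - 8)**2 = (-86 - 8)*(-12)**2 = -94*144 = -13536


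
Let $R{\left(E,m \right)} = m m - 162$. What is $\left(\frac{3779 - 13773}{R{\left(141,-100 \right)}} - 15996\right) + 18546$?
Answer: $\frac{12538453}{4919} \approx 2549.0$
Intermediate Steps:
$R{\left(E,m \right)} = -162 + m^{2}$ ($R{\left(E,m \right)} = m^{2} - 162 = -162 + m^{2}$)
$\left(\frac{3779 - 13773}{R{\left(141,-100 \right)}} - 15996\right) + 18546 = \left(\frac{3779 - 13773}{-162 + \left(-100\right)^{2}} - 15996\right) + 18546 = \left(- \frac{9994}{-162 + 10000} - 15996\right) + 18546 = \left(- \frac{9994}{9838} - 15996\right) + 18546 = \left(\left(-9994\right) \frac{1}{9838} - 15996\right) + 18546 = \left(- \frac{4997}{4919} - 15996\right) + 18546 = - \frac{78689321}{4919} + 18546 = \frac{12538453}{4919}$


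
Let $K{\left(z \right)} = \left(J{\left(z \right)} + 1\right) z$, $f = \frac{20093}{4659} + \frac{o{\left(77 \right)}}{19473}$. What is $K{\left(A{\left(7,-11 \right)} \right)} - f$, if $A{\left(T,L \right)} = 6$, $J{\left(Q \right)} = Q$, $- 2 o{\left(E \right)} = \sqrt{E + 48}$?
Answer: $\frac{175585}{4659} + \frac{5 \sqrt{5}}{38946} \approx 37.688$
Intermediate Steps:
$o{\left(E \right)} = - \frac{\sqrt{48 + E}}{2}$ ($o{\left(E \right)} = - \frac{\sqrt{E + 48}}{2} = - \frac{\sqrt{48 + E}}{2}$)
$f = \frac{20093}{4659} - \frac{5 \sqrt{5}}{38946}$ ($f = \frac{20093}{4659} + \frac{\left(- \frac{1}{2}\right) \sqrt{48 + 77}}{19473} = 20093 \cdot \frac{1}{4659} + - \frac{\sqrt{125}}{2} \cdot \frac{1}{19473} = \frac{20093}{4659} + - \frac{5 \sqrt{5}}{2} \cdot \frac{1}{19473} = \frac{20093}{4659} - \frac{5 \sqrt{5}}{38946} \approx 4.3124$)
$K{\left(z \right)} = z \left(1 + z\right)$ ($K{\left(z \right)} = \left(z + 1\right) z = \left(1 + z\right) z = z \left(1 + z\right)$)
$K{\left(A{\left(7,-11 \right)} \right)} - f = 6 \left(1 + 6\right) - \left(\frac{20093}{4659} - \frac{5 \sqrt{5}}{38946}\right) = 6 \cdot 7 - \left(\frac{20093}{4659} - \frac{5 \sqrt{5}}{38946}\right) = 42 - \left(\frac{20093}{4659} - \frac{5 \sqrt{5}}{38946}\right) = \frac{175585}{4659} + \frac{5 \sqrt{5}}{38946}$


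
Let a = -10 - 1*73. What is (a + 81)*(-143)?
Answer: 286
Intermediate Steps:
a = -83 (a = -10 - 73 = -83)
(a + 81)*(-143) = (-83 + 81)*(-143) = -2*(-143) = 286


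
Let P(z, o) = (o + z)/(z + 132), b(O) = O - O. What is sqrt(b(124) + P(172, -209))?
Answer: I*sqrt(703)/76 ≈ 0.34887*I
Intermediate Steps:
b(O) = 0
P(z, o) = (o + z)/(132 + z)
sqrt(b(124) + P(172, -209)) = sqrt(0 + (-209 + 172)/(132 + 172)) = sqrt(0 - 37/304) = sqrt(-37/304) = I*sqrt(703)/76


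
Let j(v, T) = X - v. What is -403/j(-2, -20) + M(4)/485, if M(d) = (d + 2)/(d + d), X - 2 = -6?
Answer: 390913/1940 ≈ 201.50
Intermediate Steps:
X = -4 (X = 2 - 6 = -4)
j(v, T) = -4 - v
M(d) = (2 + d)/(2*d) (M(d) = (2 + d)/((2*d)) = (2 + d)*(1/(2*d)) = (2 + d)/(2*d))
-403/j(-2, -20) + M(4)/485 = -403/(-4 - 1*(-2)) + ((½)*(2 + 4)/4)/485 = -403/(-4 + 2) + ((½)*(¼)*6)*(1/485) = -403/(-2) + (¾)*(1/485) = -403*(-½) + 3/1940 = 403/2 + 3/1940 = 390913/1940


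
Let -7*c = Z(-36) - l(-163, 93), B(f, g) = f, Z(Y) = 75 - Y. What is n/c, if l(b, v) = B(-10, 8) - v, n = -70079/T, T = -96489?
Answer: -490553/20648646 ≈ -0.023757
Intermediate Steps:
n = 70079/96489 (n = -70079/(-96489) = -70079*(-1/96489) = 70079/96489 ≈ 0.72629)
l(b, v) = -10 - v
c = -214/7 (c = -((75 - 1*(-36)) - (-10 - 1*93))/7 = -((75 + 36) - (-10 - 93))/7 = -(111 - 1*(-103))/7 = -(111 + 103)/7 = -⅐*214 = -214/7 ≈ -30.571)
n/c = 70079/(96489*(-214/7)) = (70079/96489)*(-7/214) = -490553/20648646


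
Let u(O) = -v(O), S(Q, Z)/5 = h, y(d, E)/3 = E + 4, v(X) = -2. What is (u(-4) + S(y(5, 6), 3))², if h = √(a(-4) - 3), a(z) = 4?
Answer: 49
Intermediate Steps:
y(d, E) = 12 + 3*E (y(d, E) = 3*(E + 4) = 3*(4 + E) = 12 + 3*E)
h = 1 (h = √(4 - 3) = √1 = 1)
S(Q, Z) = 5 (S(Q, Z) = 5*1 = 5)
u(O) = 2 (u(O) = -1*(-2) = 2)
(u(-4) + S(y(5, 6), 3))² = (2 + 5)² = 7² = 49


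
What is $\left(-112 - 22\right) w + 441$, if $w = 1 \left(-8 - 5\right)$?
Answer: $2183$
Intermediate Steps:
$w = -13$ ($w = 1 \left(-13\right) = -13$)
$\left(-112 - 22\right) w + 441 = \left(-112 - 22\right) \left(-13\right) + 441 = \left(-134\right) \left(-13\right) + 441 = 1742 + 441 = 2183$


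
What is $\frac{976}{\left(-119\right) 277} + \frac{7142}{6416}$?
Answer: $\frac{114579865}{105745304} \approx 1.0835$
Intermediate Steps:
$\frac{976}{\left(-119\right) 277} + \frac{7142}{6416} = \frac{976}{-32963} + 7142 \cdot \frac{1}{6416} = 976 \left(- \frac{1}{32963}\right) + \frac{3571}{3208} = - \frac{976}{32963} + \frac{3571}{3208} = \frac{114579865}{105745304}$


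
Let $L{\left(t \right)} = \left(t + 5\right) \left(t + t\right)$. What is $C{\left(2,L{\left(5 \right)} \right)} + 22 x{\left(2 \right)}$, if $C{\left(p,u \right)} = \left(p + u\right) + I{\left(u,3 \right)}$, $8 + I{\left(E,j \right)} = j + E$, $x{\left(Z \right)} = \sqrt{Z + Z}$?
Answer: $241$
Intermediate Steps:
$x{\left(Z \right)} = \sqrt{2} \sqrt{Z}$ ($x{\left(Z \right)} = \sqrt{2 Z} = \sqrt{2} \sqrt{Z}$)
$I{\left(E,j \right)} = -8 + E + j$ ($I{\left(E,j \right)} = -8 + \left(j + E\right) = -8 + \left(E + j\right) = -8 + E + j$)
$L{\left(t \right)} = 2 t \left(5 + t\right)$ ($L{\left(t \right)} = \left(5 + t\right) 2 t = 2 t \left(5 + t\right)$)
$C{\left(p,u \right)} = -5 + p + 2 u$ ($C{\left(p,u \right)} = \left(p + u\right) + \left(-8 + u + 3\right) = \left(p + u\right) + \left(-5 + u\right) = -5 + p + 2 u$)
$C{\left(2,L{\left(5 \right)} \right)} + 22 x{\left(2 \right)} = \left(-5 + 2 + 2 \cdot 2 \cdot 5 \left(5 + 5\right)\right) + 22 \sqrt{2} \sqrt{2} = \left(-5 + 2 + 2 \cdot 2 \cdot 5 \cdot 10\right) + 22 \cdot 2 = \left(-5 + 2 + 2 \cdot 100\right) + 44 = \left(-5 + 2 + 200\right) + 44 = 197 + 44 = 241$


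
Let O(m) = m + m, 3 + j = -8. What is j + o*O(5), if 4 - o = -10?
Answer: 129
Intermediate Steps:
j = -11 (j = -3 - 8 = -11)
o = 14 (o = 4 - 1*(-10) = 4 + 10 = 14)
O(m) = 2*m
j + o*O(5) = -11 + 14*(2*5) = -11 + 14*10 = -11 + 140 = 129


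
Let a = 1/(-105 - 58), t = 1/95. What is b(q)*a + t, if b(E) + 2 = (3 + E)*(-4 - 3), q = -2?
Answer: 1018/15485 ≈ 0.065741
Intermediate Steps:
b(E) = -23 - 7*E (b(E) = -2 + (3 + E)*(-4 - 3) = -2 + (3 + E)*(-7) = -2 + (-21 - 7*E) = -23 - 7*E)
t = 1/95 ≈ 0.010526
a = -1/163 (a = 1/(-163) = -1/163 ≈ -0.0061350)
b(q)*a + t = (-23 - 7*(-2))*(-1/163) + 1/95 = (-23 + 14)*(-1/163) + 1/95 = -9*(-1/163) + 1/95 = 9/163 + 1/95 = 1018/15485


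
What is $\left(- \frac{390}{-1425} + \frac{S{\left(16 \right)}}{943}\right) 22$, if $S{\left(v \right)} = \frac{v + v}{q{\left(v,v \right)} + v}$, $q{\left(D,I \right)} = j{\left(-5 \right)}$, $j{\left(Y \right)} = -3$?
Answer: $\frac{7079028}{1164605} \approx 6.0785$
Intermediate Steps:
$q{\left(D,I \right)} = -3$
$S{\left(v \right)} = \frac{2 v}{-3 + v}$ ($S{\left(v \right)} = \frac{v + v}{-3 + v} = \frac{2 v}{-3 + v}$)
$\left(- \frac{390}{-1425} + \frac{S{\left(16 \right)}}{943}\right) 22 = \left(- \frac{390}{-1425} + \frac{2 \cdot 16 \frac{1}{-3 + 16}}{943}\right) 22 = \left(\left(-390\right) \left(- \frac{1}{1425}\right) + 2 \cdot 16 \cdot \frac{1}{13} \cdot \frac{1}{943}\right) 22 = \left(\frac{26}{95} + 2 \cdot 16 \cdot \frac{1}{13} \cdot \frac{1}{943}\right) 22 = \left(\frac{26}{95} + \frac{32}{13} \cdot \frac{1}{943}\right) 22 = \left(\frac{26}{95} + \frac{32}{12259}\right) 22 = \frac{321774}{1164605} \cdot 22 = \frac{7079028}{1164605}$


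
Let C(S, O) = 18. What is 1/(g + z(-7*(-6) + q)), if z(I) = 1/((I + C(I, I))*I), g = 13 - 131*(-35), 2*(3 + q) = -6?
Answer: 1944/8938513 ≈ 0.00021749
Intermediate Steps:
q = -6 (q = -3 + (½)*(-6) = -3 - 3 = -6)
g = 4598 (g = 13 + 4585 = 4598)
z(I) = 1/(I*(18 + I)) (z(I) = 1/((I + 18)*I) = 1/((18 + I)*I) = 1/(I*(18 + I)))
1/(g + z(-7*(-6) + q)) = 1/(4598 + 1/((-7*(-6) - 6)*(18 + (-7*(-6) - 6)))) = 1/(4598 + 1/((42 - 6)*(18 + (42 - 6)))) = 1/(4598 + 1/(36*(18 + 36))) = 1/(4598 + (1/36)/54) = 1/(4598 + (1/36)*(1/54)) = 1/(4598 + 1/1944) = 1/(8938513/1944) = 1944/8938513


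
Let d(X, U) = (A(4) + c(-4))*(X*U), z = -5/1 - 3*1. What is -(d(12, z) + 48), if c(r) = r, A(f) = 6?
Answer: 144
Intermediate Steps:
z = -8 (z = -5*1 - 3 = -5 - 3 = -8)
d(X, U) = 2*U*X (d(X, U) = (6 - 4)*(X*U) = 2*(U*X) = 2*U*X)
-(d(12, z) + 48) = -(2*(-8)*12 + 48) = -(-192 + 48) = -1*(-144) = 144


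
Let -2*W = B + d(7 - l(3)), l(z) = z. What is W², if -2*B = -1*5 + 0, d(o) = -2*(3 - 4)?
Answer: 81/16 ≈ 5.0625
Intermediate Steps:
d(o) = 2 (d(o) = -2*(-1) = 2)
B = 5/2 (B = -(-1*5 + 0)/2 = -(-5 + 0)/2 = -½*(-5) = 5/2 ≈ 2.5000)
W = -9/4 (W = -(5/2 + 2)/2 = -½*9/2 = -9/4 ≈ -2.2500)
W² = (-9/4)² = 81/16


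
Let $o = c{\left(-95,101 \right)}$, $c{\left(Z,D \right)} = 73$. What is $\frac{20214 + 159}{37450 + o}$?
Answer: $\frac{20373}{37523} \approx 0.54295$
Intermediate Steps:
$o = 73$
$\frac{20214 + 159}{37450 + o} = \frac{20214 + 159}{37450 + 73} = \frac{20373}{37523}$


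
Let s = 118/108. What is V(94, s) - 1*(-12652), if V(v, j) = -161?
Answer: 12491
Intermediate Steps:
s = 59/54 (s = 118*(1/108) = 59/54 ≈ 1.0926)
V(94, s) - 1*(-12652) = -161 - 1*(-12652) = -161 + 12652 = 12491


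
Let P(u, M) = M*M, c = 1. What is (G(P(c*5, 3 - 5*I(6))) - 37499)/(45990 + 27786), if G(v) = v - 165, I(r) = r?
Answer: -36935/73776 ≈ -0.50064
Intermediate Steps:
P(u, M) = M²
G(v) = -165 + v
(G(P(c*5, 3 - 5*I(6))) - 37499)/(45990 + 27786) = ((-165 + (3 - 5*6)²) - 37499)/(45990 + 27786) = ((-165 + (3 - 30)²) - 37499)/73776 = ((-165 + (-27)²) - 37499)*(1/73776) = ((-165 + 729) - 37499)*(1/73776) = (564 - 37499)*(1/73776) = -36935*1/73776 = -36935/73776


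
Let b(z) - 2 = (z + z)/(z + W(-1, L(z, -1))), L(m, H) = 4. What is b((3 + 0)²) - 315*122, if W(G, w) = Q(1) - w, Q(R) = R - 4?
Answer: -38419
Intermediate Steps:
Q(R) = -4 + R
W(G, w) = -3 - w (W(G, w) = (-4 + 1) - w = -3 - w)
b(z) = 2 + 2*z/(-7 + z) (b(z) = 2 + (z + z)/(z + (-3 - 1*4)) = 2 + (2*z)/(z + (-3 - 4)) = 2 + (2*z)/(z - 7) = 2 + (2*z)/(-7 + z) = 2 + 2*z/(-7 + z))
b((3 + 0)²) - 315*122 = 2*(-7 + 2*(3 + 0)²)/(-7 + (3 + 0)²) - 315*122 = 2*(-7 + 2*3²)/(-7 + 3²) - 38430 = 2*(-7 + 2*9)/(-7 + 9) - 38430 = 2*(-7 + 18)/2 - 38430 = 2*(½)*11 - 38430 = 11 - 38430 = -38419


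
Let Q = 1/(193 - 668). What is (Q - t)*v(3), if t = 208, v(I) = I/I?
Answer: -98801/475 ≈ -208.00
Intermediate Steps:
v(I) = 1
Q = -1/475 (Q = 1/(-475) = -1/475 ≈ -0.0021053)
(Q - t)*v(3) = (-1/475 - 1*208)*1 = (-1/475 - 208)*1 = -98801/475*1 = -98801/475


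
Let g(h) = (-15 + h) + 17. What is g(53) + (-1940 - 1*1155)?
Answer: -3040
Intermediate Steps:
g(h) = 2 + h
g(53) + (-1940 - 1*1155) = (2 + 53) + (-1940 - 1*1155) = 55 + (-1940 - 1155) = 55 - 3095 = -3040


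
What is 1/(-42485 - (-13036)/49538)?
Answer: -24769/1052304447 ≈ -2.3538e-5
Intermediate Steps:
1/(-42485 - (-13036)/49538) = 1/(-42485 - 1*(-6518/24769)) = 1/(-42485 + 6518/24769) = 1/(-1052304447/24769) = -24769/1052304447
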